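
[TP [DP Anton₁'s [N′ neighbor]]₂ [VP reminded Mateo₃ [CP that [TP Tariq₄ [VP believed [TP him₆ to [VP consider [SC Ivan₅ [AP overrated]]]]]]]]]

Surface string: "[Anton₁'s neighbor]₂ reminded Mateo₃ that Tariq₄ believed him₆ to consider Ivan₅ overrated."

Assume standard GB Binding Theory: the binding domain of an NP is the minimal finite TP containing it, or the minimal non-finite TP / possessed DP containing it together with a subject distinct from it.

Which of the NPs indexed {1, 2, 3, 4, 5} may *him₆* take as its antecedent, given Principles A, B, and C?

{1, 2, 3}

*him* is a pronoun, so Principle B applies: it must be free in its binding domain.
Binding domain of *him₆*: the embedded TP, whose subject is Tariq₄.
*Anton₁* and the pronoun do not c-command one another → neither Principle B nor Principle C is at stake; coindexation permitted.
*[Anton₁'s neighbor]₂* c-commands the pronoun but from outside its binding domain, and is not c-commanded by it → coindexation permitted.
*Mateo₃* c-commands the pronoun but from outside its binding domain, and is not c-commanded by it → coindexation permitted.
*Tariq₄* c-commands the pronoun within its binding domain → coindexation would violate Principle B.
*Ivan₅*: the pronoun c-commands this R-expression → coindexation would violate Principle C on *Ivan₅*.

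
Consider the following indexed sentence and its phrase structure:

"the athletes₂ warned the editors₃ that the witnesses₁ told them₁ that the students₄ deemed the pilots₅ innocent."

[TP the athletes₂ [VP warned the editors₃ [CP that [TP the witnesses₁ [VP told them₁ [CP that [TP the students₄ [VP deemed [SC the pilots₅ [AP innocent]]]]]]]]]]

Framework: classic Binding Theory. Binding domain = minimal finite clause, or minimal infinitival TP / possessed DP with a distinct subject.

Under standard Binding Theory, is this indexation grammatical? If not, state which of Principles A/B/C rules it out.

Principle B

The two coindexed NPs are *the witnesses₁* and *them₁*.
*them₁* is a pronoun. Its binding domain is the embedded TP, whose subject is the witnesses₁.
*the witnesses₁* c-commands it within that domain and carries the same index.
The pronoun is locally bound → Principle B violation.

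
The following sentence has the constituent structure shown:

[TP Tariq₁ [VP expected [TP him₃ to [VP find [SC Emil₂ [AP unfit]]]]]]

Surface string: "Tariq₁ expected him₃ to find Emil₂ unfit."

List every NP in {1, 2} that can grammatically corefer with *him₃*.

*him* is a pronoun, so Principle B applies: it must be free in its binding domain.
Binding domain of *him₃*: the matrix TP, whose subject is Tariq₁.
*Tariq₁* c-commands the pronoun within its binding domain → coindexation would violate Principle B.
*Emil₂*: the pronoun c-commands this R-expression → coindexation would violate Principle C on *Emil₂*.

none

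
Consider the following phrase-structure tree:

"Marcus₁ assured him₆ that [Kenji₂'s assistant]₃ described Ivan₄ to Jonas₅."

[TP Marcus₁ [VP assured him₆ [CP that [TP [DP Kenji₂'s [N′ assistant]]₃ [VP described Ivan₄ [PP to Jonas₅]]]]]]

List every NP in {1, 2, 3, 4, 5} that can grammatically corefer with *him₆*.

*him* is a pronoun, so Principle B applies: it must be free in its binding domain.
Binding domain of *him₆*: the matrix TP, whose subject is Marcus₁.
*Marcus₁* c-commands the pronoun within its binding domain → coindexation would violate Principle B.
*Kenji₂*: the pronoun c-commands this R-expression → coindexation would violate Principle C on *Kenji₂*.
*[Kenji₂'s assistant]₃*: the pronoun c-commands this R-expression → coindexation would violate Principle C on *[Kenji₂'s assistant]₃*.
*Ivan₄*: the pronoun c-commands this R-expression → coindexation would violate Principle C on *Ivan₄*.
*Jonas₅*: the pronoun c-commands this R-expression → coindexation would violate Principle C on *Jonas₅*.

none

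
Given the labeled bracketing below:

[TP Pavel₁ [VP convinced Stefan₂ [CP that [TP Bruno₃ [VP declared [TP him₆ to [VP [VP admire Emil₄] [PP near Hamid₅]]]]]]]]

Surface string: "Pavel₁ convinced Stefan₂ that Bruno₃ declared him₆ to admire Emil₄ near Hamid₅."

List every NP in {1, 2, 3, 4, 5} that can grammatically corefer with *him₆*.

{1, 2}

*him* is a pronoun, so Principle B applies: it must be free in its binding domain.
Binding domain of *him₆*: the embedded TP, whose subject is Bruno₃.
*Pavel₁* c-commands the pronoun but from outside its binding domain, and is not c-commanded by it → coindexation permitted.
*Stefan₂* c-commands the pronoun but from outside its binding domain, and is not c-commanded by it → coindexation permitted.
*Bruno₃* c-commands the pronoun within its binding domain → coindexation would violate Principle B.
*Emil₄*: the pronoun c-commands this R-expression → coindexation would violate Principle C on *Emil₄*.
*Hamid₅*: the pronoun c-commands this R-expression → coindexation would violate Principle C on *Hamid₅*.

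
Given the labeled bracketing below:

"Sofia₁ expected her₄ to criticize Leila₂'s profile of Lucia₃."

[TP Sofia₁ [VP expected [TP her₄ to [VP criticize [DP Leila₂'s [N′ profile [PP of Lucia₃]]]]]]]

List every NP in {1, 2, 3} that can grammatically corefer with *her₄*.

none

*her* is a pronoun, so Principle B applies: it must be free in its binding domain.
Binding domain of *her₄*: the matrix TP, whose subject is Sofia₁.
*Sofia₁* c-commands the pronoun within its binding domain → coindexation would violate Principle B.
*Leila₂*: the pronoun c-commands this R-expression → coindexation would violate Principle C on *Leila₂*.
*Lucia₃*: the pronoun c-commands this R-expression → coindexation would violate Principle C on *Lucia₃*.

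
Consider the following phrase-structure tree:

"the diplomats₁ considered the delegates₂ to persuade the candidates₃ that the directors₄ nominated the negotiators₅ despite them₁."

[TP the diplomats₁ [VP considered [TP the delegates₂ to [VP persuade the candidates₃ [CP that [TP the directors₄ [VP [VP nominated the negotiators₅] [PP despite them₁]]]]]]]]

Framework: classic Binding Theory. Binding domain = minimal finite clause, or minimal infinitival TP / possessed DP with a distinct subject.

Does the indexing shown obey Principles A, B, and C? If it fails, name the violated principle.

The two coindexed NPs are *the diplomats₁* and *them₁*.
*them₁* is a pronoun; its binding domain is the embedded TP, whose subject is the directors₄. Within that domain it is c-commanded only by *the directors₄*, which carries a different index — the pronoun is free locally, so Principle B holds.
*the diplomats₁* is an R-expression; *them₁* does not c-command it, and no other NP shares its index, so Principle C is satisfied.
All principles are respected.

grammatical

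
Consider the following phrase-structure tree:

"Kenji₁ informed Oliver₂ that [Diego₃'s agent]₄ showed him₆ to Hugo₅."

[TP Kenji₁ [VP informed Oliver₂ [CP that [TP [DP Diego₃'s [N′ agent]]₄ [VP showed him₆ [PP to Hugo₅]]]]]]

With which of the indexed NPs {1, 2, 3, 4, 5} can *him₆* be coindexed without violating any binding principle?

{1, 2, 3}

*him* is a pronoun, so Principle B applies: it must be free in its binding domain.
Binding domain of *him₆*: the embedded TP, whose subject is [Diego₃'s agent]₄.
*Kenji₁* c-commands the pronoun but from outside its binding domain, and is not c-commanded by it → coindexation permitted.
*Oliver₂* c-commands the pronoun but from outside its binding domain, and is not c-commanded by it → coindexation permitted.
*Diego₃* and the pronoun do not c-command one another → neither Principle B nor Principle C is at stake; coindexation permitted.
*[Diego₃'s agent]₄* c-commands the pronoun within its binding domain → coindexation would violate Principle B.
*Hugo₅*: the pronoun c-commands this R-expression → coindexation would violate Principle C on *Hugo₅*.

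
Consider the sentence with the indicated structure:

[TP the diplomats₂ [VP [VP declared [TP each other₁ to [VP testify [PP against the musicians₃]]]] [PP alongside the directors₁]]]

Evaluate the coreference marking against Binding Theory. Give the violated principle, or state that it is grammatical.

The two coindexed NPs are *the directors₁* and *each other₁*.
*each other₁* is an anaphor. Principle A requires it to be bound within its binding domain — the matrix TP, whose subject is the diplomats₂.
Within that domain it is c-commanded by *the diplomats₂*, which does not share its index.
*the directors₁* does not c-command the anaphor at all.
The anaphor is unbound in its domain → Principle A violation.

Principle A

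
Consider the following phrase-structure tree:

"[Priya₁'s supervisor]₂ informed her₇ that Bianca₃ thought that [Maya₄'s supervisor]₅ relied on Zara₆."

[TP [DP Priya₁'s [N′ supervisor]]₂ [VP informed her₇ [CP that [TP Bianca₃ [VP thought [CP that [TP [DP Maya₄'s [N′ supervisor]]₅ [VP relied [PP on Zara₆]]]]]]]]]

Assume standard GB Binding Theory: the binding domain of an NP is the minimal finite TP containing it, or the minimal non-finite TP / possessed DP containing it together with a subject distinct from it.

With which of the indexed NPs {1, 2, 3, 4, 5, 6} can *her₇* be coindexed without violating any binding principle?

{1}

*her* is a pronoun, so Principle B applies: it must be free in its binding domain.
Binding domain of *her₇*: the matrix TP, whose subject is [Priya₁'s supervisor]₂.
*Priya₁* and the pronoun do not c-command one another → neither Principle B nor Principle C is at stake; coindexation permitted.
*[Priya₁'s supervisor]₂* c-commands the pronoun within its binding domain → coindexation would violate Principle B.
*Bianca₃*: the pronoun c-commands this R-expression → coindexation would violate Principle C on *Bianca₃*.
*Maya₄*: the pronoun c-commands this R-expression → coindexation would violate Principle C on *Maya₄*.
*[Maya₄'s supervisor]₅*: the pronoun c-commands this R-expression → coindexation would violate Principle C on *[Maya₄'s supervisor]₅*.
*Zara₆*: the pronoun c-commands this R-expression → coindexation would violate Principle C on *Zara₆*.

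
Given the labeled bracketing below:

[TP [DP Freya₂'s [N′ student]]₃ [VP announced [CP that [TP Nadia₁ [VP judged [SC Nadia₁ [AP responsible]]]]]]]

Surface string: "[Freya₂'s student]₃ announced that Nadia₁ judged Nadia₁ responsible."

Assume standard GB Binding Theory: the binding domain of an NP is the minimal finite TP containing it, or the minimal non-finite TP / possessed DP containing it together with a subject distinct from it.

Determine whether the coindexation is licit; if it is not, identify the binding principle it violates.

Principle C

The two coindexed NPs are *Nadia₁* (the lower occurrence) and *Nadia₁* (the higher occurrence).
*Nadia₁* (the lower occurrence) is an R-expression. Principle C requires it to be free everywhere.
*Nadia₁* (the higher occurrence) c-commands it and carries the same index.
The R-expression is bound → Principle C violation.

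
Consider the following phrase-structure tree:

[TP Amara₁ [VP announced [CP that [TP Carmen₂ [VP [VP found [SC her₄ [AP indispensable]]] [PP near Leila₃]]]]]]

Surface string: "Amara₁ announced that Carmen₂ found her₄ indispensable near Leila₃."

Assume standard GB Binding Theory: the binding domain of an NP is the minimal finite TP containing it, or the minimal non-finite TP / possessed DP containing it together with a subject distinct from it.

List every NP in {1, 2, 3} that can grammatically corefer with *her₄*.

{1, 3}

*her* is a pronoun, so Principle B applies: it must be free in its binding domain.
Binding domain of *her₄*: the embedded TP, whose subject is Carmen₂.
*Amara₁* c-commands the pronoun but from outside its binding domain, and is not c-commanded by it → coindexation permitted.
*Carmen₂* c-commands the pronoun within its binding domain → coindexation would violate Principle B.
*Leila₃* and the pronoun do not c-command one another → neither Principle B nor Principle C is at stake; coindexation permitted.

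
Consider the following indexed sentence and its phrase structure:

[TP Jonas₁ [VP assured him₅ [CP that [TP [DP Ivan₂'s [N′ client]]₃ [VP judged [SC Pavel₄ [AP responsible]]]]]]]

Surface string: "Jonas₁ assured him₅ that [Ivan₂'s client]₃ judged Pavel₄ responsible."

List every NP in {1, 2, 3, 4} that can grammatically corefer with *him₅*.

*him* is a pronoun, so Principle B applies: it must be free in its binding domain.
Binding domain of *him₅*: the matrix TP, whose subject is Jonas₁.
*Jonas₁* c-commands the pronoun within its binding domain → coindexation would violate Principle B.
*Ivan₂*: the pronoun c-commands this R-expression → coindexation would violate Principle C on *Ivan₂*.
*[Ivan₂'s client]₃*: the pronoun c-commands this R-expression → coindexation would violate Principle C on *[Ivan₂'s client]₃*.
*Pavel₄*: the pronoun c-commands this R-expression → coindexation would violate Principle C on *Pavel₄*.

none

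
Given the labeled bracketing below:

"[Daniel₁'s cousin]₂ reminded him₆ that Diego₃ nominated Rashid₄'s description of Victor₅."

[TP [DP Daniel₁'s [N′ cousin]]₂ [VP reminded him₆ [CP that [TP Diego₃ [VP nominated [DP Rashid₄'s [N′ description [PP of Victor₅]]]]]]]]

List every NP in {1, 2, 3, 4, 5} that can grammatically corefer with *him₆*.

*him* is a pronoun, so Principle B applies: it must be free in its binding domain.
Binding domain of *him₆*: the matrix TP, whose subject is [Daniel₁'s cousin]₂.
*Daniel₁* and the pronoun do not c-command one another → neither Principle B nor Principle C is at stake; coindexation permitted.
*[Daniel₁'s cousin]₂* c-commands the pronoun within its binding domain → coindexation would violate Principle B.
*Diego₃*: the pronoun c-commands this R-expression → coindexation would violate Principle C on *Diego₃*.
*Rashid₄*: the pronoun c-commands this R-expression → coindexation would violate Principle C on *Rashid₄*.
*Victor₅*: the pronoun c-commands this R-expression → coindexation would violate Principle C on *Victor₅*.

{1}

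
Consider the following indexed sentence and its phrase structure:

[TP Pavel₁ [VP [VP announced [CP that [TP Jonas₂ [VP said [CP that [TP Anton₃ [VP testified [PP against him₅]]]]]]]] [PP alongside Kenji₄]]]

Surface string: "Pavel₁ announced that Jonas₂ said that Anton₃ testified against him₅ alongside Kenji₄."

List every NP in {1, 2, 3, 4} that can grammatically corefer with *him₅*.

*him* is a pronoun, so Principle B applies: it must be free in its binding domain.
Binding domain of *him₅*: the embedded TP, whose subject is Anton₃.
*Pavel₁* c-commands the pronoun but from outside its binding domain, and is not c-commanded by it → coindexation permitted.
*Jonas₂* c-commands the pronoun but from outside its binding domain, and is not c-commanded by it → coindexation permitted.
*Anton₃* c-commands the pronoun within its binding domain → coindexation would violate Principle B.
*Kenji₄* and the pronoun do not c-command one another → neither Principle B nor Principle C is at stake; coindexation permitted.

{1, 2, 4}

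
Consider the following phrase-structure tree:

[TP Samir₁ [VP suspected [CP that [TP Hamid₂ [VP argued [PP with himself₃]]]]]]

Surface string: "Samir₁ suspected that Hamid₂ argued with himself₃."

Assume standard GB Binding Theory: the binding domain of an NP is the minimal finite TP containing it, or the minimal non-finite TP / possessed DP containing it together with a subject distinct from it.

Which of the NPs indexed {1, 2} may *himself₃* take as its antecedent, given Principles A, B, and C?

*himself* is an anaphor, so Principle A applies: it must be bound in its binding domain.
Binding domain of *himself₃*: the embedded TP, whose subject is Hamid₂.
*Samir₁* c-commands the anaphor but is outside its binding domain → cannot satisfy Principle A.
*Hamid₂* c-commands the anaphor within its binding domain → licit binder.

{2}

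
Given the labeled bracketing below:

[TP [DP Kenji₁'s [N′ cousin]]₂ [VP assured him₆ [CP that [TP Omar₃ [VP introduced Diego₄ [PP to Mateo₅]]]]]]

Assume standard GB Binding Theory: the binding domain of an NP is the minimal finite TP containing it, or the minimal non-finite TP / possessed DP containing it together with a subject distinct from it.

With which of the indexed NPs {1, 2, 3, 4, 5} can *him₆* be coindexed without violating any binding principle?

*him* is a pronoun, so Principle B applies: it must be free in its binding domain.
Binding domain of *him₆*: the matrix TP, whose subject is [Kenji₁'s cousin]₂.
*Kenji₁* and the pronoun do not c-command one another → neither Principle B nor Principle C is at stake; coindexation permitted.
*[Kenji₁'s cousin]₂* c-commands the pronoun within its binding domain → coindexation would violate Principle B.
*Omar₃*: the pronoun c-commands this R-expression → coindexation would violate Principle C on *Omar₃*.
*Diego₄*: the pronoun c-commands this R-expression → coindexation would violate Principle C on *Diego₄*.
*Mateo₅*: the pronoun c-commands this R-expression → coindexation would violate Principle C on *Mateo₅*.

{1}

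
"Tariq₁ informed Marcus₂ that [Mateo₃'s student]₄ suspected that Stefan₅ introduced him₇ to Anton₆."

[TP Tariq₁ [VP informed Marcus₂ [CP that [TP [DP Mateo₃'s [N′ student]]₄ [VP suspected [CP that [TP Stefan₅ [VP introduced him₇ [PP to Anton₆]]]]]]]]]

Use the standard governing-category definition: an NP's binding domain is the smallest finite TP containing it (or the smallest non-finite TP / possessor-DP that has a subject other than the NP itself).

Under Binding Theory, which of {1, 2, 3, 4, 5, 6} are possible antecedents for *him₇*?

*him* is a pronoun, so Principle B applies: it must be free in its binding domain.
Binding domain of *him₇*: the embedded TP, whose subject is Stefan₅.
*Tariq₁* c-commands the pronoun but from outside its binding domain, and is not c-commanded by it → coindexation permitted.
*Marcus₂* c-commands the pronoun but from outside its binding domain, and is not c-commanded by it → coindexation permitted.
*Mateo₃* and the pronoun do not c-command one another → neither Principle B nor Principle C is at stake; coindexation permitted.
*[Mateo₃'s student]₄* c-commands the pronoun but from outside its binding domain, and is not c-commanded by it → coindexation permitted.
*Stefan₅* c-commands the pronoun within its binding domain → coindexation would violate Principle B.
*Anton₆*: the pronoun c-commands this R-expression → coindexation would violate Principle C on *Anton₆*.

{1, 2, 3, 4}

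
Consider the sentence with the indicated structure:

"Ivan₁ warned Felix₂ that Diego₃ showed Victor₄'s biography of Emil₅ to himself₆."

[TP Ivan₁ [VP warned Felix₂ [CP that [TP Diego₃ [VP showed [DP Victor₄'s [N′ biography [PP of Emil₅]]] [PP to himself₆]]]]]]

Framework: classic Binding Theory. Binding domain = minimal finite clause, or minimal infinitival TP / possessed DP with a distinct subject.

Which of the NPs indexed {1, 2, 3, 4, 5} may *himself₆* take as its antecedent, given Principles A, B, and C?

{3}

*himself* is an anaphor, so Principle A applies: it must be bound in its binding domain.
Binding domain of *himself₆*: the embedded TP, whose subject is Diego₃.
*Ivan₁* c-commands the anaphor but is outside its binding domain → cannot satisfy Principle A.
*Felix₂* c-commands the anaphor but is outside its binding domain → cannot satisfy Principle A.
*Diego₃* c-commands the anaphor within its binding domain → licit binder.
*Victor₄* does not c-command the anaphor → cannot bind it.
*Emil₅* does not c-command the anaphor → cannot bind it.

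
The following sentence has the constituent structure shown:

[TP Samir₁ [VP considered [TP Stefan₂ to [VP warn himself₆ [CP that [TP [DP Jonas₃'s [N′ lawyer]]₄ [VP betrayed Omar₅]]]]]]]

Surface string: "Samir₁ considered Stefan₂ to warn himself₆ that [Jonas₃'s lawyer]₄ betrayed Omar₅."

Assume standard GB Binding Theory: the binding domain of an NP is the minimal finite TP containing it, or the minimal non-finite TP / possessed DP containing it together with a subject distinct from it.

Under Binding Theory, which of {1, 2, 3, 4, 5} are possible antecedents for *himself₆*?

{2}

*himself* is an anaphor, so Principle A applies: it must be bound in its binding domain.
Binding domain of *himself₆*: the embedded TP, whose subject is Stefan₂.
*Samir₁* c-commands the anaphor but is outside its binding domain → cannot satisfy Principle A.
*Stefan₂* c-commands the anaphor within its binding domain → licit binder.
*Jonas₃* does not c-command the anaphor → cannot bind it.
*[Jonas₃'s lawyer]₄* does not c-command the anaphor → cannot bind it.
*Omar₅* does not c-command the anaphor → cannot bind it.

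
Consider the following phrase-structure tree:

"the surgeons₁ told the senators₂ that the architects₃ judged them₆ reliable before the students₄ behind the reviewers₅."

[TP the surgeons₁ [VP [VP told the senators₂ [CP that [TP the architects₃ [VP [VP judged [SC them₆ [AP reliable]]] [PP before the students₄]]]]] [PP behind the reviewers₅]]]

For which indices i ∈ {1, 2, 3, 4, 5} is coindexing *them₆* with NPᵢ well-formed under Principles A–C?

{1, 2, 4, 5}

*them* is a pronoun, so Principle B applies: it must be free in its binding domain.
Binding domain of *them₆*: the embedded TP, whose subject is the architects₃.
*the surgeons₁* c-commands the pronoun but from outside its binding domain, and is not c-commanded by it → coindexation permitted.
*the senators₂* c-commands the pronoun but from outside its binding domain, and is not c-commanded by it → coindexation permitted.
*the architects₃* c-commands the pronoun within its binding domain → coindexation would violate Principle B.
*the students₄* and the pronoun do not c-command one another → neither Principle B nor Principle C is at stake; coindexation permitted.
*the reviewers₅* and the pronoun do not c-command one another → neither Principle B nor Principle C is at stake; coindexation permitted.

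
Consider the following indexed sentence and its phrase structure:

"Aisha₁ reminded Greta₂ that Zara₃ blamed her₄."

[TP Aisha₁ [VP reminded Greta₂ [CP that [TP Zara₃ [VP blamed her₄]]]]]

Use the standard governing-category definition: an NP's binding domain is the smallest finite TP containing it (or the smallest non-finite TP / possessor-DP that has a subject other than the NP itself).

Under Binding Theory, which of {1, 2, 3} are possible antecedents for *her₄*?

*her* is a pronoun, so Principle B applies: it must be free in its binding domain.
Binding domain of *her₄*: the embedded TP, whose subject is Zara₃.
*Aisha₁* c-commands the pronoun but from outside its binding domain, and is not c-commanded by it → coindexation permitted.
*Greta₂* c-commands the pronoun but from outside its binding domain, and is not c-commanded by it → coindexation permitted.
*Zara₃* c-commands the pronoun within its binding domain → coindexation would violate Principle B.

{1, 2}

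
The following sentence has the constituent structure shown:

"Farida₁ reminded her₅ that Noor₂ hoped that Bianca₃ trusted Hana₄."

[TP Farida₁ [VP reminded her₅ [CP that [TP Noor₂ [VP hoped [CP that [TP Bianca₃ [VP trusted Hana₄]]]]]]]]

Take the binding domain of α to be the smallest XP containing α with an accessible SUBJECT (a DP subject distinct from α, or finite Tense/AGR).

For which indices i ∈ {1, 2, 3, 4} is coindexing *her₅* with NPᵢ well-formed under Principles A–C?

*her* is a pronoun, so Principle B applies: it must be free in its binding domain.
Binding domain of *her₅*: the matrix TP, whose subject is Farida₁.
*Farida₁* c-commands the pronoun within its binding domain → coindexation would violate Principle B.
*Noor₂*: the pronoun c-commands this R-expression → coindexation would violate Principle C on *Noor₂*.
*Bianca₃*: the pronoun c-commands this R-expression → coindexation would violate Principle C on *Bianca₃*.
*Hana₄*: the pronoun c-commands this R-expression → coindexation would violate Principle C on *Hana₄*.

none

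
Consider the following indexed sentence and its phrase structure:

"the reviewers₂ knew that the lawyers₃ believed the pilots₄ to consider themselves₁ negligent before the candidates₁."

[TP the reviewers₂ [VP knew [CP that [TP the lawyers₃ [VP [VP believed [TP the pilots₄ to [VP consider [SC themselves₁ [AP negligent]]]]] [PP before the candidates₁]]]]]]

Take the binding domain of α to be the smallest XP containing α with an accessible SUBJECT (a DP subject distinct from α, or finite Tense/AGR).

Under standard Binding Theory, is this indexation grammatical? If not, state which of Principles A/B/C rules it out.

The two coindexed NPs are *the candidates₁* and *themselves₁*.
*themselves₁* is an anaphor. Principle A requires it to be bound within its binding domain — the embedded TP, whose subject is the pilots₄.
Within that domain it is c-commanded by *the pilots₄*, which does not share its index.
*the candidates₁* does not c-command the anaphor at all.
The anaphor is unbound in its domain → Principle A violation.

Principle A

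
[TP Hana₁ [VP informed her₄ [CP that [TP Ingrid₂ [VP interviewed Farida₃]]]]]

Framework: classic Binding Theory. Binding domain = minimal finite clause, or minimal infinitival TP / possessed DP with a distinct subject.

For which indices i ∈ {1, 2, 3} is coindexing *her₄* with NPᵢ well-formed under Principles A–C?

*her* is a pronoun, so Principle B applies: it must be free in its binding domain.
Binding domain of *her₄*: the matrix TP, whose subject is Hana₁.
*Hana₁* c-commands the pronoun within its binding domain → coindexation would violate Principle B.
*Ingrid₂*: the pronoun c-commands this R-expression → coindexation would violate Principle C on *Ingrid₂*.
*Farida₃*: the pronoun c-commands this R-expression → coindexation would violate Principle C on *Farida₃*.

none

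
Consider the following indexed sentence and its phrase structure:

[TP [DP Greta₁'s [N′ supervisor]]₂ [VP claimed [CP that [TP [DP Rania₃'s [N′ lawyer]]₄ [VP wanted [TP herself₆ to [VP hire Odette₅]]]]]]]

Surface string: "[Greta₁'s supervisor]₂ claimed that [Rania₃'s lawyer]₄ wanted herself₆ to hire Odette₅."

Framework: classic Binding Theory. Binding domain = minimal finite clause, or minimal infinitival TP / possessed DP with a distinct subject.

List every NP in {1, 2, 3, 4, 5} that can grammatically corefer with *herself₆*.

*herself* is an anaphor, so Principle A applies: it must be bound in its binding domain.
Binding domain of *herself₆*: the embedded TP, whose subject is [Rania₃'s lawyer]₄.
*Greta₁* does not c-command the anaphor → cannot bind it.
*[Greta₁'s supervisor]₂* c-commands the anaphor but is outside its binding domain → cannot satisfy Principle A.
*Rania₃* does not c-command the anaphor → cannot bind it.
*[Rania₃'s lawyer]₄* c-commands the anaphor within its binding domain → licit binder.
*Odette₅* does not c-command the anaphor → cannot bind it.

{4}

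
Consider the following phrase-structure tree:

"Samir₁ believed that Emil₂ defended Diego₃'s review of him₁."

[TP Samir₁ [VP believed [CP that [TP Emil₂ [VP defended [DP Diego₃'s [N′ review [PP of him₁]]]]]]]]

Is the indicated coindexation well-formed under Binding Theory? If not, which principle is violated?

The two coindexed NPs are *Samir₁* and *him₁*.
*him₁* is a pronoun; its binding domain is the possessed DP, whose subject is Diego₃. Within that domain it is c-commanded only by *Diego₃*, which carries a different index — the pronoun is free locally, so Principle B holds.
*Samir₁* is an R-expression; *him₁* does not c-command it, and no other NP shares its index, so Principle C is satisfied.
All principles are respected.

grammatical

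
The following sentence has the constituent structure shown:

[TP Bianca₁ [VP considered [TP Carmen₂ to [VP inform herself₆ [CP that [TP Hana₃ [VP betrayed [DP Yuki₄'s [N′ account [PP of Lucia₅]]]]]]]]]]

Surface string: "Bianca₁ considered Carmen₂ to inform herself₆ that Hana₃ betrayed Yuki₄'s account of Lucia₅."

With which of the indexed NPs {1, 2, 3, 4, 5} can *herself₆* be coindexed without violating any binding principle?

*herself* is an anaphor, so Principle A applies: it must be bound in its binding domain.
Binding domain of *herself₆*: the embedded TP, whose subject is Carmen₂.
*Bianca₁* c-commands the anaphor but is outside its binding domain → cannot satisfy Principle A.
*Carmen₂* c-commands the anaphor within its binding domain → licit binder.
*Hana₃* does not c-command the anaphor → cannot bind it.
*Yuki₄* does not c-command the anaphor → cannot bind it.
*Lucia₅* does not c-command the anaphor → cannot bind it.

{2}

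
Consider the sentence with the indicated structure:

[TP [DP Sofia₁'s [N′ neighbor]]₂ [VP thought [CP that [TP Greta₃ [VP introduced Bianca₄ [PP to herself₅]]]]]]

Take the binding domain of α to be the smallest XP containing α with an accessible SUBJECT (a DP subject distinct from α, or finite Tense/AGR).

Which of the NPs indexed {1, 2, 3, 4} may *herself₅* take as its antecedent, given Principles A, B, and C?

*herself* is an anaphor, so Principle A applies: it must be bound in its binding domain.
Binding domain of *herself₅*: the embedded TP, whose subject is Greta₃.
*Sofia₁* does not c-command the anaphor → cannot bind it.
*[Sofia₁'s neighbor]₂* c-commands the anaphor but is outside its binding domain → cannot satisfy Principle A.
*Greta₃* c-commands the anaphor within its binding domain → licit binder.
*Bianca₄* c-commands the anaphor within its binding domain → licit binder.

{3, 4}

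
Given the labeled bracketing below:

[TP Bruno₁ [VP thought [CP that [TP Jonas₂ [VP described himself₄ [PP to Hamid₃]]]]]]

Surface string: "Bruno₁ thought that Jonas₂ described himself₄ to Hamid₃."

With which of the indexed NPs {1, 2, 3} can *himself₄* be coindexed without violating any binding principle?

*himself* is an anaphor, so Principle A applies: it must be bound in its binding domain.
Binding domain of *himself₄*: the embedded TP, whose subject is Jonas₂.
*Bruno₁* c-commands the anaphor but is outside its binding domain → cannot satisfy Principle A.
*Jonas₂* c-commands the anaphor within its binding domain → licit binder.
*Hamid₃* does not c-command the anaphor → cannot bind it.

{2}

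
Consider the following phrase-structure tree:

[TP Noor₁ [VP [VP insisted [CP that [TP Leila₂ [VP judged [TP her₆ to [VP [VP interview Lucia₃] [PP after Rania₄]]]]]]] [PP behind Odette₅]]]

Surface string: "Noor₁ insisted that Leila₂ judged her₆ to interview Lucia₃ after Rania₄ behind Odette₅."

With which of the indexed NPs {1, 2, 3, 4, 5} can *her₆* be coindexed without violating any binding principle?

*her* is a pronoun, so Principle B applies: it must be free in its binding domain.
Binding domain of *her₆*: the embedded TP, whose subject is Leila₂.
*Noor₁* c-commands the pronoun but from outside its binding domain, and is not c-commanded by it → coindexation permitted.
*Leila₂* c-commands the pronoun within its binding domain → coindexation would violate Principle B.
*Lucia₃*: the pronoun c-commands this R-expression → coindexation would violate Principle C on *Lucia₃*.
*Rania₄*: the pronoun c-commands this R-expression → coindexation would violate Principle C on *Rania₄*.
*Odette₅* and the pronoun do not c-command one another → neither Principle B nor Principle C is at stake; coindexation permitted.

{1, 5}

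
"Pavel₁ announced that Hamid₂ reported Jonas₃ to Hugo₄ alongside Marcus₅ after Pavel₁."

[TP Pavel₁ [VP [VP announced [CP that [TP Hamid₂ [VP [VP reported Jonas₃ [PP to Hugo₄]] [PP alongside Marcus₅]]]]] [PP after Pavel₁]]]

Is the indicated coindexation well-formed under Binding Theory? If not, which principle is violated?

Principle C

The two coindexed NPs are *Pavel₁* (the higher occurrence) and *Pavel₁* (the lower occurrence).
*Pavel₁* (the lower occurrence) is an R-expression. Principle C requires it to be free everywhere.
*Pavel₁* (the higher occurrence) c-commands it and carries the same index.
The R-expression is bound → Principle C violation.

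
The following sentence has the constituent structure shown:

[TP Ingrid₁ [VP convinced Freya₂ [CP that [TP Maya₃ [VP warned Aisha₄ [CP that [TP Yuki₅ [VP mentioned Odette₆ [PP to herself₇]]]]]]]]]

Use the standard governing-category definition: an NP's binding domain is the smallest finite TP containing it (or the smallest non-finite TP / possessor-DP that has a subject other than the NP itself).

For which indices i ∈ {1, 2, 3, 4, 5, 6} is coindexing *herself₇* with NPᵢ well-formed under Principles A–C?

{5, 6}

*herself* is an anaphor, so Principle A applies: it must be bound in its binding domain.
Binding domain of *herself₇*: the embedded TP, whose subject is Yuki₅.
*Ingrid₁* c-commands the anaphor but is outside its binding domain → cannot satisfy Principle A.
*Freya₂* c-commands the anaphor but is outside its binding domain → cannot satisfy Principle A.
*Maya₃* c-commands the anaphor but is outside its binding domain → cannot satisfy Principle A.
*Aisha₄* c-commands the anaphor but is outside its binding domain → cannot satisfy Principle A.
*Yuki₅* c-commands the anaphor within its binding domain → licit binder.
*Odette₆* c-commands the anaphor within its binding domain → licit binder.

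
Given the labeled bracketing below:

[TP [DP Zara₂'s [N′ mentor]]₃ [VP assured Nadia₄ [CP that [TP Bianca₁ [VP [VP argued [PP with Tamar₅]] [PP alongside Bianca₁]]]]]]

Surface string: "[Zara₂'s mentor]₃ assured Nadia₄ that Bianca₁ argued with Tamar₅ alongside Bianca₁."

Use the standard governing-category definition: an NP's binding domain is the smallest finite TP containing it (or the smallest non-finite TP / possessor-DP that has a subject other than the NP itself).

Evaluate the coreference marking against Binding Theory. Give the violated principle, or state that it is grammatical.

Principle C

The two coindexed NPs are *Bianca₁* (the lower occurrence) and *Bianca₁* (the higher occurrence).
*Bianca₁* (the lower occurrence) is an R-expression. Principle C requires it to be free everywhere.
*Bianca₁* (the higher occurrence) c-commands it and carries the same index.
The R-expression is bound → Principle C violation.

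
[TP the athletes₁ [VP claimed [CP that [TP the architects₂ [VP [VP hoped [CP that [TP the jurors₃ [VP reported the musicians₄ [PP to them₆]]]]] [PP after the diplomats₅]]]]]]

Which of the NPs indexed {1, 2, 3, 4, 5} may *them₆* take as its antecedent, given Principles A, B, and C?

*them* is a pronoun, so Principle B applies: it must be free in its binding domain.
Binding domain of *them₆*: the embedded TP, whose subject is the jurors₃.
*the athletes₁* c-commands the pronoun but from outside its binding domain, and is not c-commanded by it → coindexation permitted.
*the architects₂* c-commands the pronoun but from outside its binding domain, and is not c-commanded by it → coindexation permitted.
*the jurors₃* c-commands the pronoun within its binding domain → coindexation would violate Principle B.
*the musicians₄* c-commands the pronoun within its binding domain → coindexation would violate Principle B.
*the diplomats₅* and the pronoun do not c-command one another → neither Principle B nor Principle C is at stake; coindexation permitted.

{1, 2, 5}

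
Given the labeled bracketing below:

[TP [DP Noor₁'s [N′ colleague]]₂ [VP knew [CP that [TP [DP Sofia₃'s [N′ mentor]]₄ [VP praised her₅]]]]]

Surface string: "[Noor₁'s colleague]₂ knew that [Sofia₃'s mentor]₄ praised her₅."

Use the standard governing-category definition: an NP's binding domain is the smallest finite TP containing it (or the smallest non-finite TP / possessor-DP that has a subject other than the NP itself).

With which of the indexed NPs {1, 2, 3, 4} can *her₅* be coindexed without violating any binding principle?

{1, 2, 3}

*her* is a pronoun, so Principle B applies: it must be free in its binding domain.
Binding domain of *her₅*: the embedded TP, whose subject is [Sofia₃'s mentor]₄.
*Noor₁* and the pronoun do not c-command one another → neither Principle B nor Principle C is at stake; coindexation permitted.
*[Noor₁'s colleague]₂* c-commands the pronoun but from outside its binding domain, and is not c-commanded by it → coindexation permitted.
*Sofia₃* and the pronoun do not c-command one another → neither Principle B nor Principle C is at stake; coindexation permitted.
*[Sofia₃'s mentor]₄* c-commands the pronoun within its binding domain → coindexation would violate Principle B.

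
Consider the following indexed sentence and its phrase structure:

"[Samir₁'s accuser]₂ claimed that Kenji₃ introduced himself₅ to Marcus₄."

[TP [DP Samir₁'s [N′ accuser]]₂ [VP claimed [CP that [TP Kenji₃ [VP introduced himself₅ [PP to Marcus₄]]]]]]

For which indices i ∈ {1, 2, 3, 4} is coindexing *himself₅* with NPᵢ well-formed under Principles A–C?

{3}

*himself* is an anaphor, so Principle A applies: it must be bound in its binding domain.
Binding domain of *himself₅*: the embedded TP, whose subject is Kenji₃.
*Samir₁* does not c-command the anaphor → cannot bind it.
*[Samir₁'s accuser]₂* c-commands the anaphor but is outside its binding domain → cannot satisfy Principle A.
*Kenji₃* c-commands the anaphor within its binding domain → licit binder.
*Marcus₄* does not c-command the anaphor → cannot bind it.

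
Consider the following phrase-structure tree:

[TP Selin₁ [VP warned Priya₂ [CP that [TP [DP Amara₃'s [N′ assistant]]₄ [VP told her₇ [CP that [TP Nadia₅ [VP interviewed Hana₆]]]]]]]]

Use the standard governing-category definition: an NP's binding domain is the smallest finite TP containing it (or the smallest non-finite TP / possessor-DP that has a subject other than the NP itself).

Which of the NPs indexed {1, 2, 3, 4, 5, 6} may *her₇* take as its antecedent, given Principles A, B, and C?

*her* is a pronoun, so Principle B applies: it must be free in its binding domain.
Binding domain of *her₇*: the embedded TP, whose subject is [Amara₃'s assistant]₄.
*Selin₁* c-commands the pronoun but from outside its binding domain, and is not c-commanded by it → coindexation permitted.
*Priya₂* c-commands the pronoun but from outside its binding domain, and is not c-commanded by it → coindexation permitted.
*Amara₃* and the pronoun do not c-command one another → neither Principle B nor Principle C is at stake; coindexation permitted.
*[Amara₃'s assistant]₄* c-commands the pronoun within its binding domain → coindexation would violate Principle B.
*Nadia₅*: the pronoun c-commands this R-expression → coindexation would violate Principle C on *Nadia₅*.
*Hana₆*: the pronoun c-commands this R-expression → coindexation would violate Principle C on *Hana₆*.

{1, 2, 3}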